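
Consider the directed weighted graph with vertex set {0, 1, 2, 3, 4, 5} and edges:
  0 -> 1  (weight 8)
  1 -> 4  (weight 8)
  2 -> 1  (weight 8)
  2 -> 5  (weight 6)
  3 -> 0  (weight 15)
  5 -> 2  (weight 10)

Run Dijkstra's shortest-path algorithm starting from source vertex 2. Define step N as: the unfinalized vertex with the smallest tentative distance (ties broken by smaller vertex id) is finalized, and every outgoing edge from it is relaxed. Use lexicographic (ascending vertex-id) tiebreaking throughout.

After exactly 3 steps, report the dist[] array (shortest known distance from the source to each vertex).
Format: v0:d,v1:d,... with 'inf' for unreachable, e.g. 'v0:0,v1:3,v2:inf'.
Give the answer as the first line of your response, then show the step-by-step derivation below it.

v0:inf,v1:8,v2:0,v3:inf,v4:16,v5:6

step 1: dist = v0:inf,v1:8,v2:0,v3:inf,v4:inf,v5:6
step 2: dist = v0:inf,v1:8,v2:0,v3:inf,v4:inf,v5:6
step 3: dist = v0:inf,v1:8,v2:0,v3:inf,v4:16,v5:6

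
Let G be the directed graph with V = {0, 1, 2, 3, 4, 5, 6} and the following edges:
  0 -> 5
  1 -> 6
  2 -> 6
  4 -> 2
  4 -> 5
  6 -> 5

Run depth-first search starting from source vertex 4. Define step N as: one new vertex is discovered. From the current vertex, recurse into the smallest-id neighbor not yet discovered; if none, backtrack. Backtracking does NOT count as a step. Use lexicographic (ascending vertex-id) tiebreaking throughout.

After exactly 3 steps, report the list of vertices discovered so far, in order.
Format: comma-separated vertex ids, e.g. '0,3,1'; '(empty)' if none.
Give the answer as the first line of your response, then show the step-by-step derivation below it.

4,2,6

step 1: discover 4; path=4; order=4
step 2: discover 2; path=4>2; order=4,2
step 3: discover 6; path=4>2>6; order=4,2,6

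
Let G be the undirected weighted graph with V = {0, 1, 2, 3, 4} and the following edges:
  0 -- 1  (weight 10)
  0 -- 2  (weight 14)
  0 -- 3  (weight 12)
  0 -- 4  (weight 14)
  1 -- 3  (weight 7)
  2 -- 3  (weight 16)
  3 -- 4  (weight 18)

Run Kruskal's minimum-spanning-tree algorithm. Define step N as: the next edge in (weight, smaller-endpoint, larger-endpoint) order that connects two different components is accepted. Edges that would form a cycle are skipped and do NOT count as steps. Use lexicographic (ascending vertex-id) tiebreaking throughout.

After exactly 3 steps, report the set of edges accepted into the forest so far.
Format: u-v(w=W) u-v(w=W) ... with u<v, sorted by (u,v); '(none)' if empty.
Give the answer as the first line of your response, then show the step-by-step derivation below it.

0-1(w=10) 0-2(w=14) 1-3(w=7)

step 1: add edge 1-3 (w=7); MST = {1-3(w=7)}
step 2: add edge 0-1 (w=10); MST = {0-1(w=10) 1-3(w=7)}
step 3: add edge 0-2 (w=14); MST = {0-1(w=10) 0-2(w=14) 1-3(w=7)}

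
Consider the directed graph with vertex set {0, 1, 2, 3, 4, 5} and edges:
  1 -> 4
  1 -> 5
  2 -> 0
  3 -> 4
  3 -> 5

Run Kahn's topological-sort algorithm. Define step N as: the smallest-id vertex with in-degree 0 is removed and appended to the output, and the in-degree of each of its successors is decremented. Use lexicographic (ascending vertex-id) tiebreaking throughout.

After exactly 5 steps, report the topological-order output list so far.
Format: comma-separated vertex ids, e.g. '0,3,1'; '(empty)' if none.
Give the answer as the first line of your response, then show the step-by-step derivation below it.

1,2,0,3,4

step 1: output 1; order=[1]; indeg=(1,0,0,0,1,1)
step 2: output 2; order=[1,2]; indeg=(0,0,0,0,1,1)
step 3: output 0; order=[1,2,0]; indeg=(0,0,0,0,1,1)
step 4: output 3; order=[1,2,0,3]; indeg=(0,0,0,0,0,0)
step 5: output 4; order=[1,2,0,3,4]; indeg=(0,0,0,0,0,0)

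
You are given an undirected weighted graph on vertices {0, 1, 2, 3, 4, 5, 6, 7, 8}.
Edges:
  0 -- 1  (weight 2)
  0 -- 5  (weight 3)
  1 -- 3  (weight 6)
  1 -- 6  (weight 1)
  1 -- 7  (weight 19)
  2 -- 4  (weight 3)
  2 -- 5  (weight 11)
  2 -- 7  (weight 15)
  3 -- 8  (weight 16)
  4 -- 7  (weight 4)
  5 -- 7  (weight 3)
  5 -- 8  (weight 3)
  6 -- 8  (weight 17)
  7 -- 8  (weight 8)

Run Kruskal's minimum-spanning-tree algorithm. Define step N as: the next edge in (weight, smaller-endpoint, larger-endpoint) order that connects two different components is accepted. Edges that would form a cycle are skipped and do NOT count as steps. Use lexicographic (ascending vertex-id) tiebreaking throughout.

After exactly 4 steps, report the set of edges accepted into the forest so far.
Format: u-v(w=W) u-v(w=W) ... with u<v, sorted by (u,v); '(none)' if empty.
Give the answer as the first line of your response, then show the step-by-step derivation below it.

0-1(w=2) 0-5(w=3) 1-6(w=1) 2-4(w=3)

step 1: add edge 1-6 (w=1); MST = {1-6(w=1)}
step 2: add edge 0-1 (w=2); MST = {0-1(w=2) 1-6(w=1)}
step 3: add edge 0-5 (w=3); MST = {0-1(w=2) 0-5(w=3) 1-6(w=1)}
step 4: add edge 2-4 (w=3); MST = {0-1(w=2) 0-5(w=3) 1-6(w=1) 2-4(w=3)}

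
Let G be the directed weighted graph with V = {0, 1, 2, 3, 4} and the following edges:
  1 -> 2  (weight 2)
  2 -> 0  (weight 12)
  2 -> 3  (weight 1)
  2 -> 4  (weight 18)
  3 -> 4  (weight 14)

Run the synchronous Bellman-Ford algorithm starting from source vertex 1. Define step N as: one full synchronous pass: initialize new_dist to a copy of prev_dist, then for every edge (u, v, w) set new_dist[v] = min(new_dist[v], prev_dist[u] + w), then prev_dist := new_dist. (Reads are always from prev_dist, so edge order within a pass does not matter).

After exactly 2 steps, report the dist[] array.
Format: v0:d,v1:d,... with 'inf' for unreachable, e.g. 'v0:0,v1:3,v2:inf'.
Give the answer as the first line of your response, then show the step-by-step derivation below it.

v0:14,v1:0,v2:2,v3:3,v4:20

step 1: dist = v0:inf,v1:0,v2:2,v3:inf,v4:inf
step 2: dist = v0:14,v1:0,v2:2,v3:3,v4:20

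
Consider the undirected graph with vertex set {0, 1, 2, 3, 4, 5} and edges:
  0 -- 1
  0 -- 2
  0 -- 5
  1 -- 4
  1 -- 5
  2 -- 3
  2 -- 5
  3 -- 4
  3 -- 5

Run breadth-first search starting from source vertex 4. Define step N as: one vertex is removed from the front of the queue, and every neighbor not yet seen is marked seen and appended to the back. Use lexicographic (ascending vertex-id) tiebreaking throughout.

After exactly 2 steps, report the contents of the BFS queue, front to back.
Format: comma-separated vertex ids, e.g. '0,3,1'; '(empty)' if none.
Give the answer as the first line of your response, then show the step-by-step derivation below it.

3,0,5

step 1: dequeue 4; queue=[1,3]; order=4
step 2: dequeue 1; queue=[3,0,5]; order=4,1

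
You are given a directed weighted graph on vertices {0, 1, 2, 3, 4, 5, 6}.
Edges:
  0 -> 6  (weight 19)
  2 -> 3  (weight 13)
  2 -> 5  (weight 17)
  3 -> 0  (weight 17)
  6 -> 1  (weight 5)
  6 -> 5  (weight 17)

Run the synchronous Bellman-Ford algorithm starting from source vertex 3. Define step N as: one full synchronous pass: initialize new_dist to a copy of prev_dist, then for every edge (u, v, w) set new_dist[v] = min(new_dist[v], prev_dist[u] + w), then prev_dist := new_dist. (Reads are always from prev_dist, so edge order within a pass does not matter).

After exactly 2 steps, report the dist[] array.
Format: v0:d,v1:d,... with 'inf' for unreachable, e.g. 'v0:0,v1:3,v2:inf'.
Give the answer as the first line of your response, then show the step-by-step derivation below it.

v0:17,v1:inf,v2:inf,v3:0,v4:inf,v5:inf,v6:36

step 1: dist = v0:17,v1:inf,v2:inf,v3:0,v4:inf,v5:inf,v6:inf
step 2: dist = v0:17,v1:inf,v2:inf,v3:0,v4:inf,v5:inf,v6:36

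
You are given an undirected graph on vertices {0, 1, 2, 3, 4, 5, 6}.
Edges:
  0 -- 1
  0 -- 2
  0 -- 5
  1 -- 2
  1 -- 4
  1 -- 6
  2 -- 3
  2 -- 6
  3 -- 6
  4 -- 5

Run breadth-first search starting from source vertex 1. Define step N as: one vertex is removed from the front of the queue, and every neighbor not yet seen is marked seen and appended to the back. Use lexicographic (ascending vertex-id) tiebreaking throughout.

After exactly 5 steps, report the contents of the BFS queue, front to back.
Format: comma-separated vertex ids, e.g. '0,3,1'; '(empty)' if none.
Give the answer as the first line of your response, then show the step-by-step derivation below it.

5,3

step 1: dequeue 1; queue=[0,2,4,6]; order=1
step 2: dequeue 0; queue=[2,4,6,5]; order=1,0
step 3: dequeue 2; queue=[4,6,5,3]; order=1,0,2
step 4: dequeue 4; queue=[6,5,3]; order=1,0,2,4
step 5: dequeue 6; queue=[5,3]; order=1,0,2,4,6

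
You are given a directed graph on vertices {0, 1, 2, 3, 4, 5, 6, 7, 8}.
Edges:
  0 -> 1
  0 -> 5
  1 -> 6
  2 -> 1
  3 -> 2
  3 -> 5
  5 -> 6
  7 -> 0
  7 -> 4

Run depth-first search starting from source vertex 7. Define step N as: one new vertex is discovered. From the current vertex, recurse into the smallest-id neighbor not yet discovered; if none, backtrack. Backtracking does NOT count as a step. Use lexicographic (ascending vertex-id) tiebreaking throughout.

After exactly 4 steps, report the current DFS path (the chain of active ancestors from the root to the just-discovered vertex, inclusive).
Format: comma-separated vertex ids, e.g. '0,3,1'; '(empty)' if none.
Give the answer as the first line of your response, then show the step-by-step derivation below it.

7,0,1,6

step 1: discover 7; path=7; order=7
step 2: discover 0; path=7>0; order=7,0
step 3: discover 1; path=7>0>1; order=7,0,1
step 4: discover 6; path=7>0>1>6; order=7,0,1,6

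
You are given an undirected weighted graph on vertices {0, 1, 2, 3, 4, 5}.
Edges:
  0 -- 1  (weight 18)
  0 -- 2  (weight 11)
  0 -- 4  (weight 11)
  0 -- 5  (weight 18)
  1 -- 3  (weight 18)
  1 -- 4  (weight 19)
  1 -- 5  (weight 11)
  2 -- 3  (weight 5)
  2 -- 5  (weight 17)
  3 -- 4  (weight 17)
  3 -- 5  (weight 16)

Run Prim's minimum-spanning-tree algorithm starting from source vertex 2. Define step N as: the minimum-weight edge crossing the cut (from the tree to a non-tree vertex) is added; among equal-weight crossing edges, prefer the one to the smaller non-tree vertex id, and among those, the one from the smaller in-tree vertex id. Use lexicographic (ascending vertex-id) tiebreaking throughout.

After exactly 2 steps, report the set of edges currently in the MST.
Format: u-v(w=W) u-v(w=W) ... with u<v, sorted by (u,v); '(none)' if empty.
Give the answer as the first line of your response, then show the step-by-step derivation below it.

0-2(w=11) 2-3(w=5)

step 1: add edge 2-3 (w=5); MST = {2-3(w=5)}
step 2: add edge 0-2 (w=11); MST = {0-2(w=11) 2-3(w=5)}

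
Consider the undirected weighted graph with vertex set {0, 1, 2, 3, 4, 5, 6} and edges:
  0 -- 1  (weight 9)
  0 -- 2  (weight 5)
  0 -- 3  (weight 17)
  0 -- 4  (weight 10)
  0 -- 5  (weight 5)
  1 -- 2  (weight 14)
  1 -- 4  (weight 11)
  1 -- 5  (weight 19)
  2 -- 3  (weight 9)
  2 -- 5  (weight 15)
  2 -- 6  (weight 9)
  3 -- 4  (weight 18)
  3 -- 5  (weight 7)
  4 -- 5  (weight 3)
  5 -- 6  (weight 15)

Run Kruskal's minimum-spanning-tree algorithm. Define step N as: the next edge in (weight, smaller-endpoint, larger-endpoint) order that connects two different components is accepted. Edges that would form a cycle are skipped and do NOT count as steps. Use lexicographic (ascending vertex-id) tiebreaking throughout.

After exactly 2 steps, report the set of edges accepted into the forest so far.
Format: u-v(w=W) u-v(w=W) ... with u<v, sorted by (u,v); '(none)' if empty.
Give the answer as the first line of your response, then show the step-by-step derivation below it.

0-2(w=5) 4-5(w=3)

step 1: add edge 4-5 (w=3); MST = {4-5(w=3)}
step 2: add edge 0-2 (w=5); MST = {0-2(w=5) 4-5(w=3)}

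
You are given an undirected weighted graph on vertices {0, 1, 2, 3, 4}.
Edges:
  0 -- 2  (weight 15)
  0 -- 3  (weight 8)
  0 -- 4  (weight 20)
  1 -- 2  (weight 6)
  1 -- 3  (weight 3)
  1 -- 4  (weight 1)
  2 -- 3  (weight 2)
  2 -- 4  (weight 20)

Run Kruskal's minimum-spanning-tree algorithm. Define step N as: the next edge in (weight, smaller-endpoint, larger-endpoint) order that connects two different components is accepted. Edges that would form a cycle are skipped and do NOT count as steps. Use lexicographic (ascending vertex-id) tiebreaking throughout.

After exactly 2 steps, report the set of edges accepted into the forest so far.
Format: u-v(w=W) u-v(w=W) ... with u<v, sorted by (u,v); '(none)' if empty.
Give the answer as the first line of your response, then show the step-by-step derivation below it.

1-4(w=1) 2-3(w=2)

step 1: add edge 1-4 (w=1); MST = {1-4(w=1)}
step 2: add edge 2-3 (w=2); MST = {1-4(w=1) 2-3(w=2)}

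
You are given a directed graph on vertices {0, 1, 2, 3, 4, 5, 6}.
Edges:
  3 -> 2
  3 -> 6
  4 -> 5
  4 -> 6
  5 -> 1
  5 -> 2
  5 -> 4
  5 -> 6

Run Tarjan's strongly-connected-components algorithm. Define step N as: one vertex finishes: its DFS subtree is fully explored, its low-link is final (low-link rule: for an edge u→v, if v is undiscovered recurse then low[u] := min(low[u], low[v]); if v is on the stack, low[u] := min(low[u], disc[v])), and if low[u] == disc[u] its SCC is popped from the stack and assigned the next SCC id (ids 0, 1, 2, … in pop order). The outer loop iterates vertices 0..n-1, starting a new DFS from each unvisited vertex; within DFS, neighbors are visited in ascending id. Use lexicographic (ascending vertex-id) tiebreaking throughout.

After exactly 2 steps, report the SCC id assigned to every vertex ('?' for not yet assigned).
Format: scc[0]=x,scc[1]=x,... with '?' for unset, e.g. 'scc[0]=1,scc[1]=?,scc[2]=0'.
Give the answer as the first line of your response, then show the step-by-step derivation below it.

scc[0]=0,scc[1]=1,scc[2]=?,scc[3]=?,scc[4]=?,scc[5]=?,scc[6]=?

step 1: low=(low[0]=0,low[1]=?,low[2]=?,low[3]=?,low[4]=?,low[5]=?,low[6]=?); scc=(scc[0]=0,scc[1]=?,scc[2]=?,scc[3]=?,scc[4]=?,scc[5]=?,scc[6]=?)
step 2: low=(low[0]=0,low[1]=1,low[2]=?,low[3]=?,low[4]=?,low[5]=?,low[6]=?); scc=(scc[0]=0,scc[1]=1,scc[2]=?,scc[3]=?,scc[4]=?,scc[5]=?,scc[6]=?)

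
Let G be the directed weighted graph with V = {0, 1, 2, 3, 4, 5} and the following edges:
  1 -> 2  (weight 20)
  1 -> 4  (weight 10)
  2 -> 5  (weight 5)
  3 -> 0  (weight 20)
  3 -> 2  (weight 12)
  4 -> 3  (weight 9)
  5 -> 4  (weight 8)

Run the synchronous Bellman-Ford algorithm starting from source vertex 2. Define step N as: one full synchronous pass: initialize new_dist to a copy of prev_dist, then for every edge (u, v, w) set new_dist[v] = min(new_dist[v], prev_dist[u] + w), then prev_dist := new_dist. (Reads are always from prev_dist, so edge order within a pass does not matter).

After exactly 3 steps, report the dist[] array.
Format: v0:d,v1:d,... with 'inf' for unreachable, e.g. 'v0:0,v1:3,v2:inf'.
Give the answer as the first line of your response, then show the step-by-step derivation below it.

v0:inf,v1:inf,v2:0,v3:22,v4:13,v5:5

step 1: dist = v0:inf,v1:inf,v2:0,v3:inf,v4:inf,v5:5
step 2: dist = v0:inf,v1:inf,v2:0,v3:inf,v4:13,v5:5
step 3: dist = v0:inf,v1:inf,v2:0,v3:22,v4:13,v5:5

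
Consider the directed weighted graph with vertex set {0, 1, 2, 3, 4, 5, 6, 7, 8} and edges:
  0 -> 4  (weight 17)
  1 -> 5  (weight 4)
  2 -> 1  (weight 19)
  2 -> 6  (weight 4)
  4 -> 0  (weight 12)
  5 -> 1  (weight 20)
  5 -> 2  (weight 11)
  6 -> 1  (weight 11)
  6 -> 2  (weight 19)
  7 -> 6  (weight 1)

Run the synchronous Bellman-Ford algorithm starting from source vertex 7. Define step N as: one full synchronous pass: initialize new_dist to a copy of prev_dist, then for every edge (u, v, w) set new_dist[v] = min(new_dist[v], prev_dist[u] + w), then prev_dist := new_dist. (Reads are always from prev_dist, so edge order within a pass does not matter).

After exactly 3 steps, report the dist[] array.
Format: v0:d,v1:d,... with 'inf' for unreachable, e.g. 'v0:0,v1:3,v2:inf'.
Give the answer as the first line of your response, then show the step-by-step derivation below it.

v0:inf,v1:12,v2:20,v3:inf,v4:inf,v5:16,v6:1,v7:0,v8:inf

step 1: dist = v0:inf,v1:inf,v2:inf,v3:inf,v4:inf,v5:inf,v6:1,v7:0,v8:inf
step 2: dist = v0:inf,v1:12,v2:20,v3:inf,v4:inf,v5:inf,v6:1,v7:0,v8:inf
step 3: dist = v0:inf,v1:12,v2:20,v3:inf,v4:inf,v5:16,v6:1,v7:0,v8:inf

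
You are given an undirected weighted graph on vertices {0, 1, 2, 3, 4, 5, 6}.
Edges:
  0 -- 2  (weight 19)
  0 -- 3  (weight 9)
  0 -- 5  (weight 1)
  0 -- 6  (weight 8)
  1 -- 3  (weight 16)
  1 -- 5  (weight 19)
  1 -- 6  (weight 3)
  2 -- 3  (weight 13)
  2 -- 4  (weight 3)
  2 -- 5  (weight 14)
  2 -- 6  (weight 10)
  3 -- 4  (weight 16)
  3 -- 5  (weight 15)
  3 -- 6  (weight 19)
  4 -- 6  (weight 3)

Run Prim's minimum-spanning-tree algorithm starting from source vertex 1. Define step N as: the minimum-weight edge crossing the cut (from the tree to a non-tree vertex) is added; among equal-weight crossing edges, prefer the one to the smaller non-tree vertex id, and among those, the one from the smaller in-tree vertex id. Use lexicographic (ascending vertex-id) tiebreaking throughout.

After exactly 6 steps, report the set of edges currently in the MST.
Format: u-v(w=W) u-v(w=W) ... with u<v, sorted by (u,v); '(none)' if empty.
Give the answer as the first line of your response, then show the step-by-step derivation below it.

0-3(w=9) 0-5(w=1) 0-6(w=8) 1-6(w=3) 2-4(w=3) 4-6(w=3)

step 1: add edge 1-6 (w=3); MST = {1-6(w=3)}
step 2: add edge 4-6 (w=3); MST = {1-6(w=3) 4-6(w=3)}
step 3: add edge 2-4 (w=3); MST = {1-6(w=3) 2-4(w=3) 4-6(w=3)}
step 4: add edge 0-6 (w=8); MST = {0-6(w=8) 1-6(w=3) 2-4(w=3) 4-6(w=3)}
step 5: add edge 0-5 (w=1); MST = {0-5(w=1) 0-6(w=8) 1-6(w=3) 2-4(w=3) 4-6(w=3)}
step 6: add edge 0-3 (w=9); MST = {0-3(w=9) 0-5(w=1) 0-6(w=8) 1-6(w=3) 2-4(w=3) 4-6(w=3)}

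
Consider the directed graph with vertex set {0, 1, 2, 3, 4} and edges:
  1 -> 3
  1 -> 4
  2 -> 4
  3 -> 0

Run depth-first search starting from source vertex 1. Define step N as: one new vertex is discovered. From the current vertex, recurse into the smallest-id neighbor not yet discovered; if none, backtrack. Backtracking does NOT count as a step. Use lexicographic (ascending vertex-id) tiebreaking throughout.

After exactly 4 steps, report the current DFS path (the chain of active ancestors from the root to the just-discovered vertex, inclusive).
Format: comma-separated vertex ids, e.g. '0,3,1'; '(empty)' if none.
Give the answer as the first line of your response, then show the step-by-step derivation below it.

1,4

step 1: discover 1; path=1; order=1
step 2: discover 3; path=1>3; order=1,3
step 3: discover 0; path=1>3>0; order=1,3,0
step 4: discover 4; path=1>4; order=1,3,0,4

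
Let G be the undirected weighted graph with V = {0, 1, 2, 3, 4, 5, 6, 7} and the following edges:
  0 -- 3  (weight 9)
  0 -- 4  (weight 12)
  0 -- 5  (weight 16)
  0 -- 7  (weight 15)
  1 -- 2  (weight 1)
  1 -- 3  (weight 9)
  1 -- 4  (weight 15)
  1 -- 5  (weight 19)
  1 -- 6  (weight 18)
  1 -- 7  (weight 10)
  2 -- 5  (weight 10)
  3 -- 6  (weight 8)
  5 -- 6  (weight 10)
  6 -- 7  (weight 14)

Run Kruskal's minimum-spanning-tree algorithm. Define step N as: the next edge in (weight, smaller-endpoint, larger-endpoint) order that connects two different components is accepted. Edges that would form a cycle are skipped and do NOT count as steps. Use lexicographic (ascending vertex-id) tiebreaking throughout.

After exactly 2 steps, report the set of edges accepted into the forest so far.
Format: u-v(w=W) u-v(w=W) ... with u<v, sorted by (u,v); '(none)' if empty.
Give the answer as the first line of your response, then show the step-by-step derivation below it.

1-2(w=1) 3-6(w=8)

step 1: add edge 1-2 (w=1); MST = {1-2(w=1)}
step 2: add edge 3-6 (w=8); MST = {1-2(w=1) 3-6(w=8)}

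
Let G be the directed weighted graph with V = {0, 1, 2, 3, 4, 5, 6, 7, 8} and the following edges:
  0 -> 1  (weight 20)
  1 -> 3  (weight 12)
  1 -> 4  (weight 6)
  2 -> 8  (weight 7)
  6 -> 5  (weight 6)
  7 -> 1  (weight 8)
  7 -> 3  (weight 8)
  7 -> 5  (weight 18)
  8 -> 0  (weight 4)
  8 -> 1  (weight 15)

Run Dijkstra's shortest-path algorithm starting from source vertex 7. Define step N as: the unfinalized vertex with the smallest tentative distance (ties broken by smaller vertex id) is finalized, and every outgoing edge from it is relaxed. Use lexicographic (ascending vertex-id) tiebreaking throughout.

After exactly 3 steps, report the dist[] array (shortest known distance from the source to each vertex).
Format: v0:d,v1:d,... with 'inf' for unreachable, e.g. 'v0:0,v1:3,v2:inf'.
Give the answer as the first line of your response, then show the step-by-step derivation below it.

v0:inf,v1:8,v2:inf,v3:8,v4:14,v5:18,v6:inf,v7:0,v8:inf

step 1: dist = v0:inf,v1:8,v2:inf,v3:8,v4:inf,v5:18,v6:inf,v7:0,v8:inf
step 2: dist = v0:inf,v1:8,v2:inf,v3:8,v4:14,v5:18,v6:inf,v7:0,v8:inf
step 3: dist = v0:inf,v1:8,v2:inf,v3:8,v4:14,v5:18,v6:inf,v7:0,v8:inf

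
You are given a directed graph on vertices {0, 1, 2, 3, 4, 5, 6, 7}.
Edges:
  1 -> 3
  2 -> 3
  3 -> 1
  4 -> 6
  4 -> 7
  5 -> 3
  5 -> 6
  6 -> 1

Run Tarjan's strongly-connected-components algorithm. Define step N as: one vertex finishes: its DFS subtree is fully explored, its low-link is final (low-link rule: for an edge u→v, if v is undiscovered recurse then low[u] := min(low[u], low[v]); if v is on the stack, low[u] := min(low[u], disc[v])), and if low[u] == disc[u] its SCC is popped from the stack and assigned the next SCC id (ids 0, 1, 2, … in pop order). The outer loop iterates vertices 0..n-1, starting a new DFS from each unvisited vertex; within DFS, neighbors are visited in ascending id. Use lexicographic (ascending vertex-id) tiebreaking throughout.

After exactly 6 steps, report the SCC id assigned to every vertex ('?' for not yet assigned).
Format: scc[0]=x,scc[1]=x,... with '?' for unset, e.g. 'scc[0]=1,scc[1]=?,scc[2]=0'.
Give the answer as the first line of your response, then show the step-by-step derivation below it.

scc[0]=0,scc[1]=1,scc[2]=2,scc[3]=1,scc[4]=?,scc[5]=?,scc[6]=3,scc[7]=4

step 1: low=(low[0]=0,low[1]=?,low[2]=?,low[3]=?,low[4]=?,low[5]=?,low[6]=?,low[7]=?); scc=(scc[0]=0,scc[1]=?,scc[2]=?,scc[3]=?,scc[4]=?,scc[5]=?,scc[6]=?,scc[7]=?)
step 2: low=(low[0]=0,low[1]=1,low[2]=?,low[3]=1,low[4]=?,low[5]=?,low[6]=?,low[7]=?); scc=(scc[0]=0,scc[1]=?,scc[2]=?,scc[3]=?,scc[4]=?,scc[5]=?,scc[6]=?,scc[7]=?)
step 3: low=(low[0]=0,low[1]=1,low[2]=?,low[3]=1,low[4]=?,low[5]=?,low[6]=?,low[7]=?); scc=(scc[0]=0,scc[1]=1,scc[2]=?,scc[3]=1,scc[4]=?,scc[5]=?,scc[6]=?,scc[7]=?)
step 4: low=(low[0]=0,low[1]=1,low[2]=3,low[3]=1,low[4]=?,low[5]=?,low[6]=?,low[7]=?); scc=(scc[0]=0,scc[1]=1,scc[2]=2,scc[3]=1,scc[4]=?,scc[5]=?,scc[6]=?,scc[7]=?)
step 5: low=(low[0]=0,low[1]=1,low[2]=3,low[3]=1,low[4]=4,low[5]=?,low[6]=5,low[7]=?); scc=(scc[0]=0,scc[1]=1,scc[2]=2,scc[3]=1,scc[4]=?,scc[5]=?,scc[6]=3,scc[7]=?)
step 6: low=(low[0]=0,low[1]=1,low[2]=3,low[3]=1,low[4]=4,low[5]=?,low[6]=5,low[7]=6); scc=(scc[0]=0,scc[1]=1,scc[2]=2,scc[3]=1,scc[4]=?,scc[5]=?,scc[6]=3,scc[7]=4)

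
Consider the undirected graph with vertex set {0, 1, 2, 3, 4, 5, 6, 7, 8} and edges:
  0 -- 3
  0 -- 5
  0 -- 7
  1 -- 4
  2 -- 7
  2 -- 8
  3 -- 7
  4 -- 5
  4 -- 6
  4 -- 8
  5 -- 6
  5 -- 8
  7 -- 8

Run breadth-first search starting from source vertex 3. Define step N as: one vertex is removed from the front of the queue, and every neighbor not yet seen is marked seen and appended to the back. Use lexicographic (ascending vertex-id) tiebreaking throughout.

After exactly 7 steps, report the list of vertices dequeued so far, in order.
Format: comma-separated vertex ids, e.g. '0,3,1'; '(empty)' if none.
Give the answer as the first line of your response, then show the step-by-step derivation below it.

3,0,7,5,2,8,4

step 1: dequeue 3; queue=[0,7]; order=3
step 2: dequeue 0; queue=[7,5]; order=3,0
step 3: dequeue 7; queue=[5,2,8]; order=3,0,7
step 4: dequeue 5; queue=[2,8,4,6]; order=3,0,7,5
step 5: dequeue 2; queue=[8,4,6]; order=3,0,7,5,2
step 6: dequeue 8; queue=[4,6]; order=3,0,7,5,2,8
step 7: dequeue 4; queue=[6,1]; order=3,0,7,5,2,8,4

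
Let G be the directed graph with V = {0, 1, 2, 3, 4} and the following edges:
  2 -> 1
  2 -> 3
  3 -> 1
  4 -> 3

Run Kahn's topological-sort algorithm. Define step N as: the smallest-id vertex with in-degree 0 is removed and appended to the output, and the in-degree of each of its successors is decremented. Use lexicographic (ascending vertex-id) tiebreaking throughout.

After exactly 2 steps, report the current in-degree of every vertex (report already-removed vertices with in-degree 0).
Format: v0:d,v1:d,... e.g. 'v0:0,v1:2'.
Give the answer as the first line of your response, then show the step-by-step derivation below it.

v0:0,v1:1,v2:0,v3:1,v4:0

step 1: output 0; order=[0]; indeg=(0,2,0,2,0)
step 2: output 2; order=[0,2]; indeg=(0,1,0,1,0)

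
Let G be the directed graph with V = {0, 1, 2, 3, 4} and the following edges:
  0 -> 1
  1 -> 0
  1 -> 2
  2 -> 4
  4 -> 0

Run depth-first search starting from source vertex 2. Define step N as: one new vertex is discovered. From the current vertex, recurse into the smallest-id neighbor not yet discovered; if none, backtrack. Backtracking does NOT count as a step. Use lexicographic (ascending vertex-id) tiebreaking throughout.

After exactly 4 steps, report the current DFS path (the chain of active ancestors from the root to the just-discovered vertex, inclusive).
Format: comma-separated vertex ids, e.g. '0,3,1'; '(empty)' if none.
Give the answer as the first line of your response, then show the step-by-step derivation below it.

2,4,0,1

step 1: discover 2; path=2; order=2
step 2: discover 4; path=2>4; order=2,4
step 3: discover 0; path=2>4>0; order=2,4,0
step 4: discover 1; path=2>4>0>1; order=2,4,0,1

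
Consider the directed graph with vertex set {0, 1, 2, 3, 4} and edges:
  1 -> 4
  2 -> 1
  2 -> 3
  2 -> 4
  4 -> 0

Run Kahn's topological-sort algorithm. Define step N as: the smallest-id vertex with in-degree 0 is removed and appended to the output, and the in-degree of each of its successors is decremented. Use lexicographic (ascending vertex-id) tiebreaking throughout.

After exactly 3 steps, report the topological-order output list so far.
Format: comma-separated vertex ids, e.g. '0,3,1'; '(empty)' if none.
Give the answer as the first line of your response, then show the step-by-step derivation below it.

2,1,3

step 1: output 2; order=[2]; indeg=(1,0,0,0,1)
step 2: output 1; order=[2,1]; indeg=(1,0,0,0,0)
step 3: output 3; order=[2,1,3]; indeg=(1,0,0,0,0)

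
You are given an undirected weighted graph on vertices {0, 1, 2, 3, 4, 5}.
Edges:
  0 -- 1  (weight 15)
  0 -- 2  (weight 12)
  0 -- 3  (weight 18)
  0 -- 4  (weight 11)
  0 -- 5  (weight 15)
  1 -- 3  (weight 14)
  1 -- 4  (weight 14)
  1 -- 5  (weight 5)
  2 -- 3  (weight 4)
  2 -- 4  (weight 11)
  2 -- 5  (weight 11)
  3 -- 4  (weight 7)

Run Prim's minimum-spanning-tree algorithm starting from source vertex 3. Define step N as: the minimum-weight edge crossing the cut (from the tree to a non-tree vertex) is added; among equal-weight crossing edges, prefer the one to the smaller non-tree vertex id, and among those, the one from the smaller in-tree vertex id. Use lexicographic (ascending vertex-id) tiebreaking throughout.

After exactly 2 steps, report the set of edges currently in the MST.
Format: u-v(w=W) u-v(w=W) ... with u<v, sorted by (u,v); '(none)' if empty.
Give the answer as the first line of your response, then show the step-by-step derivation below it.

2-3(w=4) 3-4(w=7)

step 1: add edge 2-3 (w=4); MST = {2-3(w=4)}
step 2: add edge 3-4 (w=7); MST = {2-3(w=4) 3-4(w=7)}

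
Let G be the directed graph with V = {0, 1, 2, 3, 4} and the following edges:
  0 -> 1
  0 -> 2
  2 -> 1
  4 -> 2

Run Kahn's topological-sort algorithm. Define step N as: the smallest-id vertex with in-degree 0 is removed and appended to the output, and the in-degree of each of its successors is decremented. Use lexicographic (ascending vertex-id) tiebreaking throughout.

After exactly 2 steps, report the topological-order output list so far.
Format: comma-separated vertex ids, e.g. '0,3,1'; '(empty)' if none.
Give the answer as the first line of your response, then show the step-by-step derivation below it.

0,3

step 1: output 0; order=[0]; indeg=(0,1,1,0,0)
step 2: output 3; order=[0,3]; indeg=(0,1,1,0,0)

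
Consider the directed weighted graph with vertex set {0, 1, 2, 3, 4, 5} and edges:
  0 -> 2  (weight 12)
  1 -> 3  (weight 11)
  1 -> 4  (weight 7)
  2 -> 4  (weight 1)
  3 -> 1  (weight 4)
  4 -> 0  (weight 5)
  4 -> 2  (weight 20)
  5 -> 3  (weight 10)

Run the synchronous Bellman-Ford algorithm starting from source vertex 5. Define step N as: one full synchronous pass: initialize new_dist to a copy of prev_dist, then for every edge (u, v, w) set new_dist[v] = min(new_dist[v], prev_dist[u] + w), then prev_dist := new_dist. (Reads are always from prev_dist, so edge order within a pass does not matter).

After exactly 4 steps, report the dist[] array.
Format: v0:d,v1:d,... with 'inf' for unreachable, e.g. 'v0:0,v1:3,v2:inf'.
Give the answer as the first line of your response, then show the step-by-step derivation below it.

v0:26,v1:14,v2:41,v3:10,v4:21,v5:0

step 1: dist = v0:inf,v1:inf,v2:inf,v3:10,v4:inf,v5:0
step 2: dist = v0:inf,v1:14,v2:inf,v3:10,v4:inf,v5:0
step 3: dist = v0:inf,v1:14,v2:inf,v3:10,v4:21,v5:0
step 4: dist = v0:26,v1:14,v2:41,v3:10,v4:21,v5:0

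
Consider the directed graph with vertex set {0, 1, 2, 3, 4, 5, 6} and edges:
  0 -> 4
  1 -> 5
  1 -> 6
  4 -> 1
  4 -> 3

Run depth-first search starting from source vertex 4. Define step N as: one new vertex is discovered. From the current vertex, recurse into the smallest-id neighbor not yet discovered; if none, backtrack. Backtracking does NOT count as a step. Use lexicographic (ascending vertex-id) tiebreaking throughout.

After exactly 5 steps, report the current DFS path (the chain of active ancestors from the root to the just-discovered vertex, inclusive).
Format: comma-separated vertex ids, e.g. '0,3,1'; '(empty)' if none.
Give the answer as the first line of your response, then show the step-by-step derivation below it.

4,3

step 1: discover 4; path=4; order=4
step 2: discover 1; path=4>1; order=4,1
step 3: discover 5; path=4>1>5; order=4,1,5
step 4: discover 6; path=4>1>6; order=4,1,5,6
step 5: discover 3; path=4>3; order=4,1,5,6,3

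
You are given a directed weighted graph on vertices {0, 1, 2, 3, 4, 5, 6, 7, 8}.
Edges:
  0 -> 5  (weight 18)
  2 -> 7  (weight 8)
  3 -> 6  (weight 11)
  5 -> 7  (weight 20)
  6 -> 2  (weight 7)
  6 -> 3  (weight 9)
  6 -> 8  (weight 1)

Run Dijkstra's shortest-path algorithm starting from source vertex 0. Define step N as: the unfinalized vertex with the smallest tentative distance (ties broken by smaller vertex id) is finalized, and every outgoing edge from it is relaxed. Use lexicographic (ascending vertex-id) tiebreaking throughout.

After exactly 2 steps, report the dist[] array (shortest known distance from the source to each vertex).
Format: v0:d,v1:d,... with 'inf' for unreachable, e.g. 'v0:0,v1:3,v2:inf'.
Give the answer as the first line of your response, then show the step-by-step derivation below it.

v0:0,v1:inf,v2:inf,v3:inf,v4:inf,v5:18,v6:inf,v7:38,v8:inf

step 1: dist = v0:0,v1:inf,v2:inf,v3:inf,v4:inf,v5:18,v6:inf,v7:inf,v8:inf
step 2: dist = v0:0,v1:inf,v2:inf,v3:inf,v4:inf,v5:18,v6:inf,v7:38,v8:inf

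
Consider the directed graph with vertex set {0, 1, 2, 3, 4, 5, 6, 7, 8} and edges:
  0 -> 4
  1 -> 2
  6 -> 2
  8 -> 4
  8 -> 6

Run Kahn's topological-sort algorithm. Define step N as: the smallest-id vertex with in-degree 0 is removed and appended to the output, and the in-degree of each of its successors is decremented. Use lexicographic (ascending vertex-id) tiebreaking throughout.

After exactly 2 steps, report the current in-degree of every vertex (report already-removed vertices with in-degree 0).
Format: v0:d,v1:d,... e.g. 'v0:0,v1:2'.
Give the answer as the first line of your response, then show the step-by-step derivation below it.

v0:0,v1:0,v2:1,v3:0,v4:1,v5:0,v6:1,v7:0,v8:0

step 1: output 0; order=[0]; indeg=(0,0,2,0,1,0,1,0,0)
step 2: output 1; order=[0,1]; indeg=(0,0,1,0,1,0,1,0,0)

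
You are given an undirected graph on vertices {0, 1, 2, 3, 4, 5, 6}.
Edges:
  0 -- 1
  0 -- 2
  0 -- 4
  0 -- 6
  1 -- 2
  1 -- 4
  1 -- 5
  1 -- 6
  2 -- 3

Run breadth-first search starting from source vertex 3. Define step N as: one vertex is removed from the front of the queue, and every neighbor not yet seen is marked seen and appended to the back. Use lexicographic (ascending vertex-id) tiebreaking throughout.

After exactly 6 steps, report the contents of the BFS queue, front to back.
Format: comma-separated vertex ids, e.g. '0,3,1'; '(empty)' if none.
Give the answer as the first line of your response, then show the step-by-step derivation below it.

5

step 1: dequeue 3; queue=[2]; order=3
step 2: dequeue 2; queue=[0,1]; order=3,2
step 3: dequeue 0; queue=[1,4,6]; order=3,2,0
step 4: dequeue 1; queue=[4,6,5]; order=3,2,0,1
step 5: dequeue 4; queue=[6,5]; order=3,2,0,1,4
step 6: dequeue 6; queue=[5]; order=3,2,0,1,4,6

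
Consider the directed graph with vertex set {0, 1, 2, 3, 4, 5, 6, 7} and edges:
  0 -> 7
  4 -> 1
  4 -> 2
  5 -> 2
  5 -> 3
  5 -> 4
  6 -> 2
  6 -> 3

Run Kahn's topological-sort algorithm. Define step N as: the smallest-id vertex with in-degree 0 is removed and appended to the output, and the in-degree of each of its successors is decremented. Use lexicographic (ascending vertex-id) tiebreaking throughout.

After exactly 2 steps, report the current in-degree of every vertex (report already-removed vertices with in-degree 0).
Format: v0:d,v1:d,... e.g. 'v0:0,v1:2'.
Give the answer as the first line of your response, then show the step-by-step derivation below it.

v0:0,v1:1,v2:2,v3:1,v4:0,v5:0,v6:0,v7:0

step 1: output 0; order=[0]; indeg=(0,1,3,2,1,0,0,0)
step 2: output 5; order=[0,5]; indeg=(0,1,2,1,0,0,0,0)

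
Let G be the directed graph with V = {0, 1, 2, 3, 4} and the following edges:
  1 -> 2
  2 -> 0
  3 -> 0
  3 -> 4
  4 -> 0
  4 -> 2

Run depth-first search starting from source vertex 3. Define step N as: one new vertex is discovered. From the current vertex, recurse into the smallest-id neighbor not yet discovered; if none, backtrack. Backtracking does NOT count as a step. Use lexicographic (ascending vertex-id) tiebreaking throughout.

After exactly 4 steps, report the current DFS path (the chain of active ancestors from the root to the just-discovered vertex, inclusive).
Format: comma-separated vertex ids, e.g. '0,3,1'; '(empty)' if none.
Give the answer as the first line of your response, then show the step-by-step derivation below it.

3,4,2

step 1: discover 3; path=3; order=3
step 2: discover 0; path=3>0; order=3,0
step 3: discover 4; path=3>4; order=3,0,4
step 4: discover 2; path=3>4>2; order=3,0,4,2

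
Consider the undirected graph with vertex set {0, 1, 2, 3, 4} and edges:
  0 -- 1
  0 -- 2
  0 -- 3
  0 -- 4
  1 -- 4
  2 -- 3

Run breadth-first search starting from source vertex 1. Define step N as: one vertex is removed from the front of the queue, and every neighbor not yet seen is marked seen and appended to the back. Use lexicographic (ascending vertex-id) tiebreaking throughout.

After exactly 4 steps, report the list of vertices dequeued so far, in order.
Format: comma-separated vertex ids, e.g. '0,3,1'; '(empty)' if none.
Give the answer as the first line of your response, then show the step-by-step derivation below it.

1,0,4,2

step 1: dequeue 1; queue=[0,4]; order=1
step 2: dequeue 0; queue=[4,2,3]; order=1,0
step 3: dequeue 4; queue=[2,3]; order=1,0,4
step 4: dequeue 2; queue=[3]; order=1,0,4,2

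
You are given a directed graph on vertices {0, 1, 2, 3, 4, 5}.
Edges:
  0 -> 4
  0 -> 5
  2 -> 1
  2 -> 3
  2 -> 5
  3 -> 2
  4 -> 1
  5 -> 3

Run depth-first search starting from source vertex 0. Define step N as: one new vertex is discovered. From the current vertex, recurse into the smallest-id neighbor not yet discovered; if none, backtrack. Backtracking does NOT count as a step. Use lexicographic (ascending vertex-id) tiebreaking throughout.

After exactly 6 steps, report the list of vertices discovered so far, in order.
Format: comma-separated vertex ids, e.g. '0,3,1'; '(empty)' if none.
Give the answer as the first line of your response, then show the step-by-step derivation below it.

0,4,1,5,3,2

step 1: discover 0; path=0; order=0
step 2: discover 4; path=0>4; order=0,4
step 3: discover 1; path=0>4>1; order=0,4,1
step 4: discover 5; path=0>5; order=0,4,1,5
step 5: discover 3; path=0>5>3; order=0,4,1,5,3
step 6: discover 2; path=0>5>3>2; order=0,4,1,5,3,2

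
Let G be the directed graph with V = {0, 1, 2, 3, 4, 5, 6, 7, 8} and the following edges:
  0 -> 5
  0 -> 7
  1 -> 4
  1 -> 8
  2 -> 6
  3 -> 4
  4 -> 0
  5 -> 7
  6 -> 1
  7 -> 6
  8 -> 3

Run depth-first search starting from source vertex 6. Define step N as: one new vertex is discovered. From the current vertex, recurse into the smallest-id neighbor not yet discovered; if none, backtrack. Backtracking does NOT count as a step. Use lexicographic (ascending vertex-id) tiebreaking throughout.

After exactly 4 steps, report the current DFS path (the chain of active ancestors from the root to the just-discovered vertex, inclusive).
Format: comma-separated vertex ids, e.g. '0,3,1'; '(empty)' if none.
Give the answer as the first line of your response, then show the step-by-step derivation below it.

6,1,4,0

step 1: discover 6; path=6; order=6
step 2: discover 1; path=6>1; order=6,1
step 3: discover 4; path=6>1>4; order=6,1,4
step 4: discover 0; path=6>1>4>0; order=6,1,4,0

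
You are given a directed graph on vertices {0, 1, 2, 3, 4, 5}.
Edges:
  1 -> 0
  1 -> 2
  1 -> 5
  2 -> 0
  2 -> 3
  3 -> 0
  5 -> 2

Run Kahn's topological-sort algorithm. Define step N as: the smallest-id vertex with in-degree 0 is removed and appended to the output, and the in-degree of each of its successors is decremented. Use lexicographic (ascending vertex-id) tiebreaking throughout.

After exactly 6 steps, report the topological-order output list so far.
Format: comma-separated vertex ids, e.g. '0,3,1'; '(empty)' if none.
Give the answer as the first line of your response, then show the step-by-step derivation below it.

1,4,5,2,3,0

step 1: output 1; order=[1]; indeg=(2,0,1,1,0,0)
step 2: output 4; order=[1,4]; indeg=(2,0,1,1,0,0)
step 3: output 5; order=[1,4,5]; indeg=(2,0,0,1,0,0)
step 4: output 2; order=[1,4,5,2]; indeg=(1,0,0,0,0,0)
step 5: output 3; order=[1,4,5,2,3]; indeg=(0,0,0,0,0,0)
step 6: output 0; order=[1,4,5,2,3,0]; indeg=(0,0,0,0,0,0)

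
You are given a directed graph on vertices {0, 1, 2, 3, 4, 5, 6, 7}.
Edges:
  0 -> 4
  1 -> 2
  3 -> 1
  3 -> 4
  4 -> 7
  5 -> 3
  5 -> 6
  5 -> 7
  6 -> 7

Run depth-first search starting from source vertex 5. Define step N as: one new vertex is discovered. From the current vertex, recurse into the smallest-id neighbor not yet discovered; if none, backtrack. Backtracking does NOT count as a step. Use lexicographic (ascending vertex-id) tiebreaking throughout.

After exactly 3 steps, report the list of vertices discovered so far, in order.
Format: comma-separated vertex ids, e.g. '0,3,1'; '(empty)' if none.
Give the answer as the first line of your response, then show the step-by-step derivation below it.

5,3,1

step 1: discover 5; path=5; order=5
step 2: discover 3; path=5>3; order=5,3
step 3: discover 1; path=5>3>1; order=5,3,1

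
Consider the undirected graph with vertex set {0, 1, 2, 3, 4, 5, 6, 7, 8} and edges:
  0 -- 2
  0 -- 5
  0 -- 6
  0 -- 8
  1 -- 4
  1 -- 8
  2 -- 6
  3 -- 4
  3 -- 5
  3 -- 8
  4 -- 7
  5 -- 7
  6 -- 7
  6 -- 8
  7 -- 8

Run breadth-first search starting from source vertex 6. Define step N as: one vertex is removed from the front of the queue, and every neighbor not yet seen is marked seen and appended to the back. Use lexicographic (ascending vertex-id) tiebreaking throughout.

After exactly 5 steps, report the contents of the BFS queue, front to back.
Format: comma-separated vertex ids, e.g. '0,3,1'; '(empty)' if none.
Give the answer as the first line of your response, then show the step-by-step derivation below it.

5,4,1,3

step 1: dequeue 6; queue=[0,2,7,8]; order=6
step 2: dequeue 0; queue=[2,7,8,5]; order=6,0
step 3: dequeue 2; queue=[7,8,5]; order=6,0,2
step 4: dequeue 7; queue=[8,5,4]; order=6,0,2,7
step 5: dequeue 8; queue=[5,4,1,3]; order=6,0,2,7,8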